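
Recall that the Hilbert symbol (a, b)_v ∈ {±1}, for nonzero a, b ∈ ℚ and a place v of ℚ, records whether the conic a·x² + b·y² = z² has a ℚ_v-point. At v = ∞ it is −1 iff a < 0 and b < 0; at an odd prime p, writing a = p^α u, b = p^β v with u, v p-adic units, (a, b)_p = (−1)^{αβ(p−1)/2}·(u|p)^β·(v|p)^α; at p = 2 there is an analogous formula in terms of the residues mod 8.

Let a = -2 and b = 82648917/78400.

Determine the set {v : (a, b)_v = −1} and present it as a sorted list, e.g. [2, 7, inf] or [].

(a, b) ≡ (-2, 12597) mod (ℚ^×)²; places V = {2, 3, 5, 7, 13, 17, 19, ∞}.
(a,b)_2: α=1, β=-6; u≡7, v≡5 (mod 8); ε(u)ε(v)=1·0, αω(v)=1·1, βω(u)=-6·0; sum ≡ 1  ⇒  -1.
(a,b)_19: α=0, u≡17; β=1, v≡17 (mod 19); (17|19)=+1, (17|19)=+1; sign (−1)^0·+1^1·+1^0 = +1.
(a,b)_13: α=0, u≡11; β=1, v≡5 (mod 13); (11|13)=-1, (5|13)=-1; sign (−1)^0·-1^1·-1^0 = -1.
(a,b)_3: α=0, u≡1; β=9, v≡2 (mod 3); (1|3)=+1, (2|3)=-1; sign (−1)^0·+1^9·-1^0 = +1.
(a,b)_17: α=0, u≡15; β=1, v≡11 (mod 17); (15|17)=+1, (11|17)=-1; sign (−1)^0·+1^1·-1^0 = +1.
(a,b)_∞: sgn(-2)=−, sgn(12597)=+, so +1.
(a,b)_5: α=0, u≡3; β=-2, v≡2 (mod 5); (3|5)=-1, (2|5)=-1; sign (−1)^0·-1^-2·-1^0 = +1.
(a,b)_7: α=0, u≡5; β=-2, v≡2 (mod 7); (5|7)=-1, (2|7)=+1; sign (−1)^0·-1^-2·+1^0 = +1.
|Ram(-2, 12597)| = 2, even; anisotropic at {2, 13}.

[2, 13]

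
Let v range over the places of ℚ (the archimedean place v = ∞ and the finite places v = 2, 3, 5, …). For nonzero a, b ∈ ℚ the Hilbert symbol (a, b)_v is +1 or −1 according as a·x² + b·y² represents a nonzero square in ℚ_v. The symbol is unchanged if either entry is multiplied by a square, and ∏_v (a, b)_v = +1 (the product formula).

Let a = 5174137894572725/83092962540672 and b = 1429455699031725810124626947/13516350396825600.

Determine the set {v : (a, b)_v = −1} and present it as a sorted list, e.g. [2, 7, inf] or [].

[2, 11, 17, 37]

Mod squares: a ≡ 442, b ≡ 3687827. Check v ∈ {∞, 2, 3, 5, 7, 11, 13, 17, 19, 29, 31, 37, 41, 53}.
v=53: a=53^2·(≡14), b=53^0·(≡33) mod 53; (14|53)=-1, (33|53)=-1; (−1)^{2·0·26}·(-1)^0·(-1)^2 = +1.
v=19: a=19^2·(≡4), b=19^2·(≡10) mod 19; (4|19)=+1, (10|19)=-1; (−1)^{2·2·9}·(+1)^2·(-1)^2 = +1.
v=7: a=7^-6·(≡2), b=7^2·(≡5) mod 7; (2|7)=+1, (5|7)=-1; (−1)^{-6·2·3}·(+1)^2·(-1)^-6 = +1.
v=37: a=37^0·(≡18), b=37^1·(≡16) mod 37; (18|37)=-1, (16|37)=+1; (−1)^{0·1·18}·(-1)^1·(+1)^0 = -1.
v=2: v_2(a)=-7, v_2(b)=-20; units ≡ 5, 3 (mod 8); ε·ε+αω+βω = 0·1+-7·1+-20·1 ≡ 1  ⇒  (a,b)_2 = -1.
v=13: a=13^1·(≡2), b=13^3·(≡6) mod 13; (2|13)=-1, (6|13)=-1; (−1)^{1·3·6}·(-1)^3·(-1)^1 = +1.
v=3: a=3^-8·(≡1), b=3^-6·(≡2) mod 3; (1|3)=+1, (2|3)=-1; (−1)^{-8·-6·1}·(+1)^-6·(-1)^-8 = +1.
v=29: a=29^-2·(≡4), b=29^-4·(≡23) mod 29; (4|29)=+1, (23|29)=+1; (−1)^{-2·-4·14}·(+1)^-4·(+1)^-2 = +1.
v=31: a=31^4·(≡20), b=31^4·(≡5) mod 31; (20|31)=+1, (5|31)=+1; (−1)^{4·4·15}·(+1)^4·(+1)^4 = +1.
v=11: a=11^0·(≡8), b=11^1·(≡6) mod 11; (8|11)=-1, (6|11)=-1; (−1)^{0·1·5}·(-1)^1·(-1)^0 = -1.
v=17: a=17^1·(≡13), b=17^5·(≡6) mod 17; (13|17)=+1, (6|17)=-1; (−1)^{1·5·8}·(+1)^5·(-1)^1 = -1.
v=∞: 442 > 0 and 3687827 > 0  ⇒  (a,b)_∞ = +1.
v=5: a=5^2·(≡2), b=5^-2·(≡3) mod 5; (2|5)=-1, (3|5)=-1; (−1)^{2·-2·2}·(-1)^-2·(-1)^2 = +1.
v=41: a=41^0·(≡5), b=41^3·(≡34) mod 41; (5|41)=+1, (34|41)=-1; (−1)^{0·3·20}·(+1)^3·(-1)^0 = +1.
Ram(442, 3687827) = {2, 11, 17, 37}; no ℚ_2-point on the conic.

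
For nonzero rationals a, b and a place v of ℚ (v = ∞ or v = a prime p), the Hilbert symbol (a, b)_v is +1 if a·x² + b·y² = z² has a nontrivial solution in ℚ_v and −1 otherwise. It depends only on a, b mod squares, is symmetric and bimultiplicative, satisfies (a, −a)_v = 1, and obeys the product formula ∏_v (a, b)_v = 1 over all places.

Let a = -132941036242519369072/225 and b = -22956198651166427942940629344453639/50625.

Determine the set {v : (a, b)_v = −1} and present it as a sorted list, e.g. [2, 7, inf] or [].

Mod squares: a ≡ -943, b ≡ -7220551. Check v ∈ {∞, 2, 3, 5, 7, 13, 19, 23, 31, 41}.
v=5: a=5^-2·(≡2), b=5^-4·(≡1) mod 5; (2|5)=-1, (1|5)=+1; (−1)^{-2·-4·2}·(-1)^-4·(+1)^-2 = +1.
v=19: a=19^2·(≡6), b=19^3·(≡1) mod 19; (6|19)=+1, (1|19)=+1; (−1)^{2·3·9}·(+1)^3·(+1)^2 = +1.
v=13: a=13^4·(≡5), b=13^7·(≡7) mod 13; (5|13)=-1, (7|13)=-1; (−1)^{4·7·6}·(-1)^7·(-1)^4 = -1.
v=41: a=41^3·(≡23), b=41^5·(≡18) mod 41; (23|41)=+1, (18|41)=+1; (−1)^{3·5·20}·(+1)^5·(+1)^3 = +1.
v=∞: -943 < 0 and -7220551 < 0  ⇒  (a,b)_∞ = -1.
v=2: v_2(a)=4, v_2(b)=0; units ≡ 1, 1 (mod 8); ε·ε+αω+βω = 0·0+4·0+0·0 ≡ 0  ⇒  (a,b)_2 = +1.
v=3: a=3^-2·(≡2), b=3^-4·(≡2) mod 3; (2|3)=-1, (2|3)=-1; (−1)^{-2·-4·1}·(-1)^-4·(-1)^-2 = +1.
v=23: a=23^3·(≡11), b=23^5·(≡12) mod 23; (11|23)=-1, (12|23)=+1; (−1)^{3·5·11}·(-1)^5·(+1)^3 = +1.
v=7: a=7^0·(≡2), b=7^4·(≡3) mod 7; (2|7)=+1, (3|7)=-1; (−1)^{0·4·3}·(+1)^4·(-1)^0 = +1.
v=31: a=31^2·(≡19), b=31^3·(≡17) mod 31; (19|31)=+1, (17|31)=-1; (−1)^{2·3·15}·(+1)^3·(-1)^2 = +1.
Ram(-943, -7220551) = {13, ∞}; no ℚ_13-point on the conic.

[13, inf]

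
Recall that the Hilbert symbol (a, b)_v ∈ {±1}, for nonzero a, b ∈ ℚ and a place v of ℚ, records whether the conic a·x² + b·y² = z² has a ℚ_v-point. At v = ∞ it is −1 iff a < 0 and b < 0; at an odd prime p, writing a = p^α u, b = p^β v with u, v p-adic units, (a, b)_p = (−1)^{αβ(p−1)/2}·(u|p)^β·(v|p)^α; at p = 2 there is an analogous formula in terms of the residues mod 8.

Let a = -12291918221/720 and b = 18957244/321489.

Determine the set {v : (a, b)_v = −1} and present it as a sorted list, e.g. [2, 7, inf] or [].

[2, 17, 29, 31]

Mod squares: a ≡ -1757545, b ≡ 31. Check v ∈ {∞, 2, 3, 5, 7, 11, 17, 23, 29, 31}.
v=23: a=23^1·(≡22), b=23^2·(≡18) mod 23; (22|23)=-1, (18|23)=+1; (−1)^{1·2·11}·(-1)^2·(+1)^1 = +1.
v=∞: -1757545 < 0 and 31 > 0  ⇒  (a,b)_∞ = +1.
v=17: a=17^3·(≡4), b=17^2·(≡5) mod 17; (4|17)=+1, (5|17)=-1; (−1)^{3·2·8}·(+1)^2·(-1)^3 = -1.
v=29: a=29^1·(≡1), b=29^0·(≡17) mod 29; (1|29)=+1, (17|29)=-1; (−1)^{1·0·14}·(+1)^0·(-1)^1 = -1.
v=7: a=7^0·(≡2), b=7^-2·(≡6) mod 7; (2|7)=+1, (6|7)=-1; (−1)^{0·-2·3}·(+1)^-2·(-1)^0 = +1.
v=2: v_2(a)=-4, v_2(b)=2; units ≡ 7, 7 (mod 8); ε·ε+αω+βω = 1·1+-4·0+2·0 ≡ 1  ⇒  (a,b)_2 = -1.
v=5: a=5^-1·(≡1), b=5^0·(≡1) mod 5; (1|5)=+1, (1|5)=+1; (−1)^{-1·0·2}·(+1)^0·(+1)^-1 = +1.
v=3: a=3^-2·(≡2), b=3^-8·(≡1) mod 3; (2|3)=-1, (1|3)=+1; (−1)^{-2·-8·1}·(-1)^-8·(+1)^-2 = +1.
v=11: a=11^2·(≡2), b=11^0·(≡3) mod 11; (2|11)=-1, (3|11)=+1; (−1)^{2·0·5}·(-1)^0·(+1)^2 = +1.
v=31: a=31^1·(≡1), b=31^1·(≡14) mod 31; (1|31)=+1, (14|31)=+1; (−1)^{1·1·15}·(+1)^1·(+1)^1 = -1.
Ram(-1757545, 31) = {2, 17, 29, 31}; no ℚ_2-point on the conic.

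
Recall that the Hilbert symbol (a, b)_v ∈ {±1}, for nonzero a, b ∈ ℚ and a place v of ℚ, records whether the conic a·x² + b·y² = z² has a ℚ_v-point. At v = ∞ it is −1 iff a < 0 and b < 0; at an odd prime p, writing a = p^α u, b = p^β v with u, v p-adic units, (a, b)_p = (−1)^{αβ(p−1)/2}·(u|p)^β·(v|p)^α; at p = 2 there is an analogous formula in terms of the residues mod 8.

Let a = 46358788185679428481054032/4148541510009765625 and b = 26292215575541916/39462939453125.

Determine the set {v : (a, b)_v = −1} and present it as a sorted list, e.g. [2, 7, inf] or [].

[5, 7, 13, 19]

Mod squares: a ≡ 13, b ≡ 28595. Check v ∈ {∞, 2, 3, 5, 7, 11, 13, 17, 19, 29, 31, 43}.
v=∞: 13 > 0 and 28595 > 0  ⇒  (a,b)_∞ = +1.
v=5: a=5^-14·(≡2), b=5^-11·(≡1) mod 5; (2|5)=-1, (1|5)=+1; (−1)^{-14·-11·2}·(-1)^-11·(+1)^-14 = -1.
v=2: v_2(a)=4, v_2(b)=2; units ≡ 5, 3 (mod 8); ε·ε+αω+βω = 0·1+4·1+2·1 ≡ 0  ⇒  (a,b)_2 = +1.
v=11: a=11^4·(≡8), b=11^2·(≡7) mod 11; (8|11)=-1, (7|11)=-1; (−1)^{4·2·5}·(-1)^2·(-1)^4 = +1.
v=19: a=19^2·(≡13), b=19^1·(≡16) mod 19; (13|19)=-1, (16|19)=+1; (−1)^{2·1·9}·(-1)^1·(+1)^2 = -1.
v=7: a=7^8·(≡3), b=7^5·(≡2) mod 7; (3|7)=-1, (2|7)=+1; (−1)^{8·5·3}·(-1)^5·(+1)^8 = -1.
v=31: a=31^-2·(≡24), b=31^-2·(≡21) mod 31; (24|31)=-1, (21|31)=-1; (−1)^{-2·-2·15}·(-1)^-2·(-1)^-2 = +1.
v=43: a=43^2·(≡36), b=43^1·(≡2) mod 43; (36|43)=+1, (2|43)=-1; (−1)^{2·1·21}·(+1)^1·(-1)^2 = +1.
v=29: a=29^-4·(≡5), b=29^-2·(≡25) mod 29; (5|29)=+1, (25|29)=+1; (−1)^{-4·-2·14}·(+1)^-2·(+1)^-4 = +1.
v=3: a=3^4·(≡1), b=3^4·(≡2) mod 3; (1|3)=+1, (2|3)=-1; (−1)^{4·4·1}·(+1)^4·(-1)^4 = +1.
v=13: a=13^3·(≡12), b=13^2·(≡5) mod 13; (12|13)=+1, (5|13)=-1; (−1)^{3·2·6}·(+1)^2·(-1)^3 = -1.
v=17: a=17^2·(≡1), b=17^2·(≡8) mod 17; (1|17)=+1, (8|17)=+1; (−1)^{2·2·8}·(+1)^2·(+1)^2 = +1.
(13, 28595 / ℚ) ramifies at {5, 7, 13, 19}: a division algebra.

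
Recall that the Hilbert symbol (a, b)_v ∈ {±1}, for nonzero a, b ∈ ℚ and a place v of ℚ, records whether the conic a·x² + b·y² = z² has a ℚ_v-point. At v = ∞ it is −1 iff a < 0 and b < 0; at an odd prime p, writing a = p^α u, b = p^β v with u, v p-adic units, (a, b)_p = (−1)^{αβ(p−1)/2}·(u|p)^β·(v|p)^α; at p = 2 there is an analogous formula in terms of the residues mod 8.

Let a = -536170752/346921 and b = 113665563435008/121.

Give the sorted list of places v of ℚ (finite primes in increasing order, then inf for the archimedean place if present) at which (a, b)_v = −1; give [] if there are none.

[]

(a, b) ≡ (-17, 2) mod (ℚ^×)²; places V = {2, 3, 11, 13, 17, 19, 31, 41, ∞}.
(a,b)_41: α=0, u≡34; β=2, v≡36 (mod 41); (34|41)=-1, (36|41)=+1; sign (−1)^0·-1^2·+1^0 = +1.
(a,b)_∞: sgn(-17)=−, sgn(2)=+, so +1.
(a,b)_17: α=1, u≡16; β=2, v≡2 (mod 17); (16|17)=+1, (2|17)=+1; sign (−1)^0·+1^2·+1^1 = +1.
(a,b)_19: α=-2, u≡3; β=0, v≡2 (mod 19); (3|19)=-1, (2|19)=-1; sign (−1)^0·-1^0·-1^-2 = +1.
(a,b)_2: α=8, β=13; u≡7, v≡1 (mod 8); ε(u)ε(v)=1·0, αω(v)=8·0, βω(u)=13·0; sum ≡ 0  ⇒  +1.
(a,b)_13: α=2, u≡1; β=4, v≡6 (mod 13); (1|13)=+1, (6|13)=-1; sign (−1)^0·+1^4·-1^2 = +1.
(a,b)_11: α=0, u≡5; β=-2, v≡2 (mod 11); (5|11)=+1, (2|11)=-1; sign (−1)^0·+1^-2·-1^0 = +1.
(a,b)_3: α=6, u≡1; β=0, v≡2 (mod 3); (1|3)=+1, (2|3)=-1; sign (−1)^0·+1^0·-1^6 = +1.
(a,b)_31: α=-2, u≡2; β=0, v≡14 (mod 31); (2|31)=+1, (14|31)=+1; sign (−1)^0·+1^0·+1^-2 = +1.
Ram(a, b) = ∅: the form -17·x² + 2·y² − z² is isotropic over every ℚ_v, so by Hasse–Minkowski it is isotropic over ℚ.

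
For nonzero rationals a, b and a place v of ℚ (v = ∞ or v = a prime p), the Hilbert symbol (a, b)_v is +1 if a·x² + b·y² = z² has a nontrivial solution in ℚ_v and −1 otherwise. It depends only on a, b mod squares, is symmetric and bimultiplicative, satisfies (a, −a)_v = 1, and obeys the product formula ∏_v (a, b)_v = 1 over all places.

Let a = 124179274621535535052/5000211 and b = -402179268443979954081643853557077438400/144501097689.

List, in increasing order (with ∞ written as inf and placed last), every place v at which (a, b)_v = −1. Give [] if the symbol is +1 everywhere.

Mod squares: a ≡ 12673, b ≡ -2105719. Check v ∈ {∞, 2, 3, 5, 7, 11, 13, 19, 23, 29, 41}.
v=29: a=29^3·(≡26), b=29^5·(≡9) mod 29; (26|29)=-1, (9|29)=+1; (−1)^{3·5·14}·(-1)^5·(+1)^3 = -1.
v=41: a=41^2·(≡32), b=41^3·(≡15) mod 41; (32|41)=+1, (15|41)=-1; (−1)^{2·3·20}·(+1)^3·(-1)^2 = +1.
v=11: a=11^0·(≡5), b=11^1·(≡1) mod 11; (5|11)=+1, (1|11)=+1; (−1)^{0·1·5}·(+1)^1·(+1)^0 = +1.
v=13: a=13^0·(≡5), b=13^-2·(≡8) mod 13; (5|13)=-1, (8|13)=-1; (−1)^{0·-2·6}·(-1)^-2·(-1)^0 = +1.
v=5: a=5^0·(≡2), b=5^2·(≡1) mod 5; (2|5)=-1, (1|5)=+1; (−1)^{0·2·2}·(-1)^2·(+1)^0 = +1.
v=19: a=19^-3·(≡15), b=19^-4·(≡15) mod 19; (15|19)=-1, (15|19)=-1; (−1)^{-3·-4·9}·(-1)^-4·(-1)^-3 = -1.
v=∞: 12673 > 0 and -2105719 < 0  ⇒  (a,b)_∞ = +1.
v=7: a=7^6·(≡5), b=7^15·(≡1) mod 7; (5|7)=-1, (1|7)=+1; (−1)^{6·15·3}·(-1)^15·(+1)^6 = -1.
v=3: a=3^-6·(≡1), b=3^-8·(≡2) mod 3; (1|3)=+1, (2|3)=-1; (−1)^{-6·-8·1}·(+1)^-8·(-1)^-6 = +1.
v=23: a=23^5·(≡22), b=23^7·(≡11) mod 23; (22|23)=-1, (11|23)=-1; (−1)^{5·7·11}·(-1)^7·(-1)^5 = -1.
v=2: v_2(a)=2, v_2(b)=6; units ≡ 1, 1 (mod 8); ε·ε+αω+βω = 0·0+2·0+6·0 ≡ 0  ⇒  (a,b)_2 = +1.
Ram(12673, -2105719) = {7, 19, 23, 29}; no ℚ_7-point on the conic.

[7, 19, 23, 29]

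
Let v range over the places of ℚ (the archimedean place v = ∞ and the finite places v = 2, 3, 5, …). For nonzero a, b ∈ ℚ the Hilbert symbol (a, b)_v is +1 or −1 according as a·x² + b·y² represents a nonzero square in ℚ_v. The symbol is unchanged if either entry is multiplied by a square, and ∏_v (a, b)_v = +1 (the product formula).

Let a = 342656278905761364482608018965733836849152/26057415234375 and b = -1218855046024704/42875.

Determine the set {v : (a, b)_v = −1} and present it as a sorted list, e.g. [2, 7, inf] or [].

[3, 7, 11, 23]

(a, b) ≡ (161, -903210) mod (ℚ^×)²; places V = {2, 3, 5, 7, 11, 17, 23, 47, ∞}.
(a,b)_7: α=-7, u≡4; β=-3, v≡4 (mod 7); (4|7)=+1, (4|7)=+1; sign (−1)^1·+1^-3·+1^-7 = -1.
(a,b)_5: α=-8, u≡4; β=-3, v≡2 (mod 5); (4|5)=+1, (2|5)=-1; sign (−1)^0·+1^-3·-1^-8 = +1.
(a,b)_3: α=-4, u≡2; β=1, v≡1 (mod 3); (2|3)=-1, (1|3)=+1; sign (−1)^0·-1^1·+1^-4 = -1.
(a,b)_17: α=12, u≡9; β=5, v≡5 (mod 17); (9|17)=+1, (5|17)=-1; sign (−1)^0·+1^5·-1^12 = +1.
(a,b)_47: α=8, u≡10; β=2, v≡27 (mod 47); (10|47)=-1, (27|47)=+1; sign (−1)^0·-1^2·+1^8 = +1.
(a,b)_11: α=2, u≡8; β=1, v≡1 (mod 11); (8|11)=-1, (1|11)=+1; sign (−1)^0·-1^1·+1^2 = -1.
(a,b)_∞: sgn(161)=+, sgn(-903210)=−, so +1.
(a,b)_23: α=3, u≡22; β=1, v≡17 (mod 23); (22|23)=-1, (17|23)=-1; sign (−1)^1·-1^1·-1^3 = -1.
(a,b)_2: α=24, β=9; u≡1, v≡3 (mod 8); ε(u)ε(v)=0·1, αω(v)=24·1, βω(u)=9·0; sum ≡ 0  ⇒  +1.
(161, -903210 / ℚ) ramifies at {3, 7, 11, 23}: a division algebra.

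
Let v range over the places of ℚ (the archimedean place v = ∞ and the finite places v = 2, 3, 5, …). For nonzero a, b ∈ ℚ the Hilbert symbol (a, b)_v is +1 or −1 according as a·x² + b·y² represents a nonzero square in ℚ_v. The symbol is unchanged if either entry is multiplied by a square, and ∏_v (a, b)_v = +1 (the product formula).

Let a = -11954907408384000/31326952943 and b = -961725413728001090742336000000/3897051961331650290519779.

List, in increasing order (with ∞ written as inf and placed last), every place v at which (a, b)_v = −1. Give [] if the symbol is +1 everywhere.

[13, 17, 29, inf]

(a, b) ≡ (-352495, -11) mod (ℚ^×)²; places V = {2, 3, 5, 7, 11, 13, 17, 19, 29, 31, 37, 41, ∞}.
(a,b)_13: α=-1, u≡3; β=-2, v≡7 (mod 13); (3|13)=+1, (7|13)=-1; sign (−1)^0·+1^-2·-1^-1 = -1.
(a,b)_41: α=-2, u≡32; β=-4, v≡13 (mod 41); (32|41)=+1, (13|41)=-1; sign (−1)^0·+1^-4·-1^-2 = +1.
(a,b)_11: α=-1, u≡1; β=-3, v≡8 (mod 11); (1|11)=+1, (8|11)=-1; sign (−1)^1·+1^-3·-1^-1 = +1.
(a,b)_7: α=0, u≡4; β=2, v≡6 (mod 7); (4|7)=+1, (6|7)=-1; sign (−1)^0·+1^2·-1^0 = +1.
(a,b)_2: α=14, β=12; u≡1, v≡5 (mod 8); ε(u)ε(v)=0·0, αω(v)=14·1, βω(u)=12·0; sum ≡ 0  ⇒  +1.
(a,b)_31: α=2, u≡13; β=4, v≡25 (mod 31); (13|31)=-1, (25|31)=+1; sign (−1)^0·-1^4·+1^2 = +1.
(a,b)_29: α=1, u≡7; β=2, v≡14 (mod 29); (7|29)=+1, (14|29)=-1; sign (−1)^0·+1^2·-1^1 = -1.
(a,b)_5: α=3, u≡1; β=6, v≡4 (mod 5); (1|5)=+1, (4|5)=+1; sign (−1)^0·+1^6·+1^3 = +1.
(a,b)_17: α=1, u≡5; β=2, v≡11 (mod 17); (5|17)=-1, (11|17)=-1; sign (−1)^0·-1^2·-1^1 = -1.
(a,b)_19: α=-4, u≡8; β=-10, v≡14 (mod 19); (8|19)=-1, (14|19)=-1; sign (−1)^0·-1^-10·-1^-4 = +1.
(a,b)_37: α=2, u≡30; β=4, v≡25 (mod 37); (30|37)=+1, (25|37)=+1; sign (−1)^0·+1^4·+1^2 = +1.
(a,b)_3: α=2, u≡2; β=6, v≡1 (mod 3); (2|3)=-1, (1|3)=+1; sign (−1)^0·-1^6·+1^2 = +1.
(a,b)_∞: sgn(-352495)=−, sgn(-11)=−, so -1.
|Ram(-352495, -11)| = 4, even; anisotropic at {13, 17, 29, ∞}.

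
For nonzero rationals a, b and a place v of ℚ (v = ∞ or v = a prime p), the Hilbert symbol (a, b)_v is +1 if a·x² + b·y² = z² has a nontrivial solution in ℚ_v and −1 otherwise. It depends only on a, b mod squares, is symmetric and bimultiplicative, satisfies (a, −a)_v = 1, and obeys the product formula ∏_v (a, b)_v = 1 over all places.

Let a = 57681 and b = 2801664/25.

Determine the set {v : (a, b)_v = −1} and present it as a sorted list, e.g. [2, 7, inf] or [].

[13, 29]

Mod squares: a ≡ 6409, b ≡ 19. Check v ∈ {∞, 2, 3, 5, 13, 17, 19, 29}.
v=5: a=5^0·(≡1), b=5^-2·(≡4) mod 5; (1|5)=+1, (4|5)=+1; (−1)^{0·-2·2}·(+1)^-2·(+1)^0 = +1.
v=2: v_2(a)=0, v_2(b)=14; units ≡ 1, 3 (mod 8); ε·ε+αω+βω = 0·1+0·1+14·0 ≡ 0  ⇒  (a,b)_2 = +1.
v=∞: 6409 > 0 and 19 > 0  ⇒  (a,b)_∞ = +1.
v=13: a=13^1·(≡4), b=13^0·(≡5) mod 13; (4|13)=+1, (5|13)=-1; (−1)^{1·0·6}·(+1)^0·(-1)^1 = -1.
v=17: a=17^1·(≡10), b=17^0·(≡8) mod 17; (10|17)=-1, (8|17)=+1; (−1)^{1·0·8}·(-1)^0·(+1)^1 = +1.
v=19: a=19^0·(≡16), b=19^1·(≡9) mod 19; (16|19)=+1, (9|19)=+1; (−1)^{0·1·9}·(+1)^1·(+1)^0 = +1.
v=29: a=29^1·(≡17), b=29^0·(≡21) mod 29; (17|29)=-1, (21|29)=-1; (−1)^{1·0·14}·(-1)^0·(-1)^1 = -1.
v=3: a=3^2·(≡1), b=3^2·(≡1) mod 3; (1|3)=+1, (1|3)=+1; (−1)^{2·2·1}·(+1)^2·(+1)^2 = +1.
(6409, 19 / ℚ) ramifies at {13, 29}: a division algebra.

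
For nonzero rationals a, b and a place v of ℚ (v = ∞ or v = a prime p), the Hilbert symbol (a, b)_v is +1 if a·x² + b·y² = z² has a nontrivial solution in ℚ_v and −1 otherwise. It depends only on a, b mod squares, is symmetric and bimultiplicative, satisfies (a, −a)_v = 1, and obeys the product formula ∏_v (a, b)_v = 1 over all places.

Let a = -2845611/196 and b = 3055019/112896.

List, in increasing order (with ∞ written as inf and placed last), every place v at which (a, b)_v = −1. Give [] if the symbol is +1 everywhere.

[]

(a, b) ≡ (-19, 11) mod (ℚ^×)²; places V = {2, 3, 7, 11, 17, 19, 31, 43, ∞}.
(a,b)_2: α=-2, β=-8; u≡5, v≡3 (mod 8); ε(u)ε(v)=0·1, αω(v)=-2·1, βω(u)=-8·1; sum ≡ 0  ⇒  +1.
(a,b)_7: α=-2, u≡2; β=-2, v≡2 (mod 7); (2|7)=+1, (2|7)=+1; sign (−1)^0·+1^-2·+1^-2 = +1.
(a,b)_∞: sgn(-19)=−, sgn(11)=+, so +1.
(a,b)_19: α=1, u≡14; β=0, v≡5 (mod 19); (14|19)=-1, (5|19)=+1; sign (−1)^0·-1^0·+1^1 = +1.
(a,b)_31: α=0, u≡22; β=2, v≡23 (mod 31); (22|31)=-1, (23|31)=-1; sign (−1)^0·-1^2·-1^0 = +1.
(a,b)_3: α=4, u≡2; β=-2, v≡2 (mod 3); (2|3)=-1, (2|3)=-1; sign (−1)^0·-1^-2·-1^4 = +1.
(a,b)_43: α=2, u≡38; β=0, v≡4 (mod 43); (38|43)=+1, (4|43)=+1; sign (−1)^0·+1^0·+1^2 = +1.
(a,b)_17: α=0, u≡4; β=2, v≡3 (mod 17); (4|17)=+1, (3|17)=-1; sign (−1)^0·+1^2·-1^0 = +1.
(a,b)_11: α=0, u≡5; β=1, v≡4 (mod 11); (5|11)=+1, (4|11)=+1; sign (−1)^0·+1^1·+1^0 = +1.
Ram(a, b) = ∅: the form -19·x² + 11·y² − z² is isotropic over every ℚ_v, so by Hasse–Minkowski it is isotropic over ℚ.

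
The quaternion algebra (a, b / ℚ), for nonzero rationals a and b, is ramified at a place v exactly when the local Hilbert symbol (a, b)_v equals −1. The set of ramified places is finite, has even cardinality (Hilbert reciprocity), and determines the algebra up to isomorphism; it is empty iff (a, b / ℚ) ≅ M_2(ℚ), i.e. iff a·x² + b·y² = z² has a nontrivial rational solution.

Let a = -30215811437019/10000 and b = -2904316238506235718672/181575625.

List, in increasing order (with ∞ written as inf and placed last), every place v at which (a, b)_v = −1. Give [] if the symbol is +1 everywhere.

[13, inf]

Mod squares: a ≡ -16211, b ≡ -1993953. Check v ∈ {∞, 2, 3, 5, 7, 11, 13, 17, 29, 41, 43}.
v=11: a=11^0·(≡1), b=11^-2·(≡2) mod 11; (1|11)=+1, (2|11)=-1; (−1)^{0·-2·5}·(+1)^-2·(-1)^0 = +1.
v=13: a=13^3·(≡12), b=13^5·(≡2) mod 13; (12|13)=+1, (2|13)=-1; (−1)^{3·5·6}·(+1)^5·(-1)^3 = -1.
v=∞: -16211 < 0 and -1993953 < 0  ⇒  (a,b)_∞ = -1.
v=3: a=3^8·(≡1), b=3^9·(≡2) mod 3; (1|3)=+1, (2|3)=-1; (−1)^{8·9·1}·(+1)^9·(-1)^8 = +1.
v=7: a=7^0·(≡4), b=7^-4·(≡1) mod 7; (4|7)=+1, (1|7)=+1; (−1)^{0·-4·3}·(+1)^-4·(+1)^0 = +1.
v=2: v_2(a)=-4, v_2(b)=4; units ≡ 5, 7 (mod 8); ε·ε+αω+βω = 0·1+-4·0+4·1 ≡ 0  ⇒  (a,b)_2 = +1.
v=43: a=43^1·(≡4), b=43^1·(≡37) mod 43; (4|43)=+1, (37|43)=-1; (−1)^{1·1·21}·(+1)^1·(-1)^1 = +1.
v=5: a=5^-4·(≡1), b=5^-4·(≡3) mod 5; (1|5)=+1, (3|5)=-1; (−1)^{-4·-4·2}·(+1)^-4·(-1)^-4 = +1.
v=41: a=41^2·(≡20), b=41^3·(≡30) mod 41; (20|41)=+1, (30|41)=-1; (−1)^{2·3·20}·(+1)^3·(-1)^2 = +1.
v=29: a=29^1·(≡27), b=29^1·(≡27) mod 29; (27|29)=-1, (27|29)=-1; (−1)^{1·1·14}·(-1)^1·(-1)^1 = +1.
v=17: a=17^0·(≡5), b=17^2·(≡6) mod 17; (5|17)=-1, (6|17)=-1; (−1)^{0·2·8}·(-1)^2·(-1)^0 = +1.
Ram(-16211, -1993953) = {13, ∞}; no ℚ_13-point on the conic.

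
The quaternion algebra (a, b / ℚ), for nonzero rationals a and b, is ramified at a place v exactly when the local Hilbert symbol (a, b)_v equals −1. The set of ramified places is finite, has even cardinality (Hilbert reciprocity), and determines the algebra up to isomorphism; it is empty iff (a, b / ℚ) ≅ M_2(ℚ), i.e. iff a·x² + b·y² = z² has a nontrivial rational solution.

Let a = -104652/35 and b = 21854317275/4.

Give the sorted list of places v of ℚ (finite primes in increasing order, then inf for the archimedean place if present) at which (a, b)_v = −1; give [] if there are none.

[2, 7]

(a, b) ≡ (-11305, 19) mod (ℚ^×)²; places V = {2, 3, 5, 7, 17, 19, ∞}.
(a,b)_19: α=1, u≡12; β=3, v≡5 (mod 19); (12|19)=-1, (5|19)=+1; sign (−1)^1·-1^3·+1^1 = +1.
(a,b)_3: α=4, u≡2; β=2, v≡1 (mod 3); (2|3)=-1, (1|3)=+1; sign (−1)^0·-1^2·+1^4 = +1.
(a,b)_7: α=-1, u≡1; β=2, v≡3 (mod 7); (1|7)=+1, (3|7)=-1; sign (−1)^0·+1^2·-1^-1 = -1.
(a,b)_∞: sgn(-11305)=−, sgn(19)=+, so +1.
(a,b)_5: α=-1, u≡4; β=2, v≡4 (mod 5); (4|5)=+1, (4|5)=+1; sign (−1)^0·+1^2·+1^-1 = +1.
(a,b)_2: α=2, β=-2; u≡7, v≡3 (mod 8); ε(u)ε(v)=1·1, αω(v)=2·1, βω(u)=-2·0; sum ≡ 1  ⇒  -1.
(a,b)_17: α=1, u≡15; β=2, v≡1 (mod 17); (15|17)=+1, (1|17)=+1; sign (−1)^0·+1^2·+1^1 = +1.
(-11305, 19 / ℚ) ramifies at {2, 7}: a division algebra.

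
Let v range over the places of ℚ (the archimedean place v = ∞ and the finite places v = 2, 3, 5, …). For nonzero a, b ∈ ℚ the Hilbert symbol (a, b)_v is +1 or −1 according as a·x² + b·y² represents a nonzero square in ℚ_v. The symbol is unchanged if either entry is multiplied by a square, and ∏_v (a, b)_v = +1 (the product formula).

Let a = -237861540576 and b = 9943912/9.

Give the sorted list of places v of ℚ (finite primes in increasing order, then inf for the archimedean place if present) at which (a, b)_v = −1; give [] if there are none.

(a, b) ≡ (-25806, 8602) mod (ℚ^×)²; places V = {2, 3, 11, 17, 23, ∞}.
(a,b)_11: α=3, u≡8; β=1, v≡5 (mod 11); (8|11)=-1, (5|11)=+1; sign (−1)^1·-1^1·+1^3 = +1.
(a,b)_∞: sgn(-25806)=−, sgn(8602)=+, so +1.
(a,b)_3: α=3, u≡2; β=-2, v≡1 (mod 3); (2|3)=-1, (1|3)=+1; sign (−1)^0·-1^-2·+1^3 = +1.
(a,b)_23: α=3, u≡19; β=1, v≡4 (mod 23); (19|23)=-1, (4|23)=+1; sign (−1)^1·-1^1·+1^3 = +1.
(a,b)_2: α=5, β=3; u≡1, v≡5 (mod 8); ε(u)ε(v)=0·0, αω(v)=5·1, βω(u)=3·0; sum ≡ 1  ⇒  -1.
(a,b)_17: α=1, u≡10; β=3, v≡2 (mod 17); (10|17)=-1, (2|17)=+1; sign (−1)^0·-1^3·+1^1 = -1.
Ram(-25806, 8602) = {2, 17}; no ℚ_2-point on the conic.

[2, 17]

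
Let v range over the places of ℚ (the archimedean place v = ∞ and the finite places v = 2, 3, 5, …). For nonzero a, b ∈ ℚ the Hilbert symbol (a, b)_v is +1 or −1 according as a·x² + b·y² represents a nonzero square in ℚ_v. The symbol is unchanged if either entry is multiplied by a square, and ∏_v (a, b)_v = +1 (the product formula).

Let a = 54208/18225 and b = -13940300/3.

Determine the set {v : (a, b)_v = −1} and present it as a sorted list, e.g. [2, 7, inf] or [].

Mod squares: a ≡ 7, b ≡ -418209. Check v ∈ {∞, 2, 3, 5, 7, 11, 19, 23, 29}.
v=3: a=3^-6·(≡1), b=3^-1·(≡1) mod 3; (1|3)=+1, (1|3)=+1; (−1)^{-6·-1·1}·(+1)^-1·(+1)^-6 = +1.
v=2: v_2(a)=6, v_2(b)=2; units ≡ 7, 7 (mod 8); ε·ε+αω+βω = 1·1+6·0+2·0 ≡ 1  ⇒  (a,b)_2 = -1.
v=5: a=5^-2·(≡2), b=5^2·(≡1) mod 5; (2|5)=-1, (1|5)=+1; (−1)^{-2·2·2}·(-1)^2·(+1)^-2 = +1.
v=7: a=7^1·(≡4), b=7^0·(≡6) mod 7; (4|7)=+1, (6|7)=-1; (−1)^{1·0·3}·(+1)^0·(-1)^1 = -1.
v=11: a=11^2·(≡7), b=11^1·(≡7) mod 11; (7|11)=-1, (7|11)=-1; (−1)^{2·1·5}·(-1)^1·(-1)^2 = -1.
v=∞: 7 > 0 and -418209 < 0  ⇒  (a,b)_∞ = +1.
v=19: a=19^0·(≡5), b=19^1·(≡14) mod 19; (5|19)=+1, (14|19)=-1; (−1)^{0·1·9}·(+1)^1·(-1)^0 = +1.
v=29: a=29^0·(≡5), b=29^1·(≡11) mod 29; (5|29)=+1, (11|29)=-1; (−1)^{0·1·14}·(+1)^1·(-1)^0 = +1.
v=23: a=23^0·(≡15), b=23^1·(≡14) mod 23; (15|23)=-1, (14|23)=-1; (−1)^{0·1·11}·(-1)^1·(-1)^0 = -1.
Ram(7, -418209) = {2, 7, 11, 23}; no ℚ_2-point on the conic.

[2, 7, 11, 23]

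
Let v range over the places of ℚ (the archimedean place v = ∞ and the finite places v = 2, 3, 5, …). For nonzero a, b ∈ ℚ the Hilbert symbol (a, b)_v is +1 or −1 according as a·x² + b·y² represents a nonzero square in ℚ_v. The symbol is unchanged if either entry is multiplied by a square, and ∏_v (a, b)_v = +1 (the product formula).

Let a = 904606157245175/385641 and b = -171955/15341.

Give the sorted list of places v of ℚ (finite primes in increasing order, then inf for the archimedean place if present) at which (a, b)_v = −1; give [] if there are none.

[5, 7]

(a, b) ≡ (1463, -17255) mod (ℚ^×)²; places V = {2, 3, 5, 7, 11, 17, 19, 23, 29, ∞}.
(a,b)_11: α=3, u≡9; β=0, v≡9 (mod 11); (9|11)=+1, (9|11)=+1; sign (−1)^0·+1^0·+1^3 = +1.
(a,b)_5: α=2, u≡2; β=1, v≡4 (mod 5); (2|5)=-1, (4|5)=+1; sign (−1)^0·-1^1·+1^2 = -1.
(a,b)_∞: sgn(1463)=+, sgn(-17255)=−, so +1.
(a,b)_7: α=1, u≡3; β=1, v≡3 (mod 7); (3|7)=-1, (3|7)=-1; sign (−1)^1·-1^1·-1^1 = -1.
(a,b)_29: α=4, u≡1; β=-1, v≡27 (mod 29); (1|29)=+1, (27|29)=-1; sign (−1)^0·+1^-1·-1^4 = +1.
(a,b)_17: α=2, u≡16; β=3, v≡12 (mod 17); (16|17)=+1, (12|17)=-1; sign (−1)^0·+1^3·-1^2 = +1.
(a,b)_2: α=0, β=0; u≡7, v≡1 (mod 8); ε(u)ε(v)=1·0, αω(v)=0·0, βω(u)=0·0; sum ≡ 0  ⇒  +1.
(a,b)_19: α=1, u≡9; β=0, v≡16 (mod 19); (9|19)=+1, (16|19)=+1; sign (−1)^0·+1^0·+1^1 = +1.
(a,b)_23: α=-2, u≡11; β=-2, v≡18 (mod 23); (11|23)=-1, (18|23)=+1; sign (−1)^0·-1^-2·+1^-2 = +1.
(a,b)_3: α=-6, u≡2; β=0, v≡1 (mod 3); (2|3)=-1, (1|3)=+1; sign (−1)^0·-1^0·+1^-6 = +1.
Ram(1463, -17255) = {5, 7}; no ℚ_5-point on the conic.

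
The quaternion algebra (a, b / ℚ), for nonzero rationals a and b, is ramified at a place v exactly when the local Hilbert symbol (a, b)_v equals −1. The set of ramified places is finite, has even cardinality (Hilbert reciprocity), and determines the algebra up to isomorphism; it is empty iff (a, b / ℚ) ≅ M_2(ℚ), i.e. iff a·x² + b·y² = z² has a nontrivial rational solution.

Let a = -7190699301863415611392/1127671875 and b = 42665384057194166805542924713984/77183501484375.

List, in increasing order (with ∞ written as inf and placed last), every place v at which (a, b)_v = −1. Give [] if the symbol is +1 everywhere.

[5, 11, 17, 19]

Mod squares: a ≡ -8987, b ≡ 1328413405. Check v ∈ {∞, 2, 3, 5, 7, 11, 13, 17, 19, 37, 43, 47}.
v=37: a=37^2·(≡10), b=37^3·(≡1) mod 37; (10|37)=+1, (1|37)=+1; (−1)^{2·3·18}·(+1)^3·(+1)^2 = +1.
v=13: a=13^0·(≡10), b=13^-2·(≡2) mod 13; (10|13)=+1, (2|13)=-1; (−1)^{0·-2·6}·(+1)^-2·(-1)^0 = +1.
v=2: v_2(a)=22, v_2(b)=34; units ≡ 5, 5 (mod 8); ε·ε+αω+βω = 0·0+22·1+34·1 ≡ 0  ⇒  (a,b)_2 = +1.
v=17: a=17^2·(≡5), b=17^3·(≡6) mod 17; (5|17)=-1, (6|17)=-1; (−1)^{2·3·8}·(-1)^3·(-1)^2 = -1.
v=7: a=7^4·(≡2), b=7^6·(≡4) mod 7; (2|7)=+1, (4|7)=+1; (−1)^{4·6·3}·(+1)^6·(+1)^4 = +1.
v=3: a=3^-8·(≡1), b=3^-12·(≡1) mod 3; (1|3)=+1, (1|3)=+1; (−1)^{-8·-12·1}·(+1)^-12·(+1)^-8 = +1.
v=19: a=19^1·(≡8), b=19^1·(≡8) mod 19; (8|19)=-1, (8|19)=-1; (−1)^{1·1·9}·(-1)^1·(-1)^1 = -1.
v=43: a=43^1·(≡6), b=43^1·(≡18) mod 43; (6|43)=+1, (18|43)=-1; (−1)^{1·1·21}·(+1)^1·(-1)^1 = +1.
v=11: a=11^-1·(≡8), b=11^-1·(≡10) mod 11; (8|11)=-1, (10|11)=-1; (−1)^{-1·-1·5}·(-1)^-1·(-1)^-1 = -1.
v=47: a=47^2·(≡37), b=47^3·(≡42) mod 47; (37|47)=+1, (42|47)=+1; (−1)^{2·3·23}·(+1)^3·(+1)^2 = +1.
v=∞: -8987 < 0 and 1328413405 > 0  ⇒  (a,b)_∞ = +1.
v=5: a=5^-6·(≡3), b=5^-7·(≡1) mod 5; (3|5)=-1, (1|5)=+1; (−1)^{-6·-7·2}·(-1)^-7·(+1)^-6 = -1.
Ram(-8987, 1328413405) = {5, 11, 17, 19}; no ℚ_5-point on the conic.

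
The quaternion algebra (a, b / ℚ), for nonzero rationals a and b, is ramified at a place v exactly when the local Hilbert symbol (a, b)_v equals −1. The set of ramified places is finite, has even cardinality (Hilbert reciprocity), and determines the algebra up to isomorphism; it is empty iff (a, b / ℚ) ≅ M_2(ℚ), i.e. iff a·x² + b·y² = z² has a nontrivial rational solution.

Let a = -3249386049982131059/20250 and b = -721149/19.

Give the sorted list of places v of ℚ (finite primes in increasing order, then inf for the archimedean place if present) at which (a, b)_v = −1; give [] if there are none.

Mod squares: a ≡ -110, b ≡ -8151. Check v ∈ {∞, 2, 3, 5, 7, 11, 13, 17, 19, 41}.
v=17: a=17^2·(≡9), b=17^0·(≡4) mod 17; (9|17)=+1, (4|17)=+1; (−1)^{2·0·8}·(+1)^0·(+1)^2 = +1.
v=2: v_2(a)=-1, v_2(b)=0; units ≡ 1, 1 (mod 8); ε·ε+αω+βω = 0·0+-1·0+0·0 ≡ 0  ⇒  (a,b)_2 = +1.
v=19: a=19^2·(≡4), b=19^-1·(≡15) mod 19; (4|19)=+1, (15|19)=-1; (−1)^{2·-1·9}·(+1)^-1·(-1)^2 = +1.
v=3: a=3^-4·(≡1), b=3^1·(≡1) mod 3; (1|3)=+1, (1|3)=+1; (−1)^{-4·1·1}·(+1)^1·(+1)^-4 = +1.
v=5: a=5^-3·(≡3), b=5^0·(≡4) mod 5; (3|5)=-1, (4|5)=+1; (−1)^{-3·0·2}·(-1)^0·(+1)^-3 = +1.
v=∞: -110 < 0 and -8151 < 0  ⇒  (a,b)_∞ = -1.
v=13: a=13^2·(≡7), b=13^1·(≡4) mod 13; (7|13)=-1, (4|13)=+1; (−1)^{2·1·6}·(-1)^1·(+1)^2 = -1.
v=11: a=11^3·(≡4), b=11^1·(≡7) mod 11; (4|11)=+1, (7|11)=-1; (−1)^{3·1·5}·(+1)^1·(-1)^3 = +1.
v=41: a=41^4·(≡35), b=41^2·(≡40) mod 41; (35|41)=-1, (40|41)=+1; (−1)^{4·2·20}·(-1)^2·(+1)^4 = +1.
v=7: a=7^2·(≡1), b=7^0·(≡1) mod 7; (1|7)=+1, (1|7)=+1; (−1)^{2·0·3}·(+1)^0·(+1)^2 = +1.
Ram(-110, -8151) = {13, ∞}; no ℚ_13-point on the conic.

[13, inf]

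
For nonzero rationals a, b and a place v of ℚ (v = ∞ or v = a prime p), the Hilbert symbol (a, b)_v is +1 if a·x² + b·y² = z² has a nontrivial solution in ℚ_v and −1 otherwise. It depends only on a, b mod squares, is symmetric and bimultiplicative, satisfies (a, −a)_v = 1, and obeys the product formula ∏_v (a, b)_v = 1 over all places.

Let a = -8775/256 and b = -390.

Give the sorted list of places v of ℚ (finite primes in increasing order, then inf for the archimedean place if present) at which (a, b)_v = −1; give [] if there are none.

[3, inf]

(a, b) ≡ (-39, -390) mod (ℚ^×)²; places V = {2, 3, 5, 13, ∞}.
(a,b)_13: α=1, u≡3; β=1, v≡9 (mod 13); (3|13)=+1, (9|13)=+1; sign (−1)^0·+1^1·+1^1 = +1.
(a,b)_5: α=2, u≡4; β=1, v≡2 (mod 5); (4|5)=+1, (2|5)=-1; sign (−1)^0·+1^1·-1^2 = +1.
(a,b)_3: α=3, u≡2; β=1, v≡2 (mod 3); (2|3)=-1, (2|3)=-1; sign (−1)^1·-1^1·-1^3 = -1.
(a,b)_2: α=-8, β=1; u≡1, v≡5 (mod 8); ε(u)ε(v)=0·0, αω(v)=-8·1, βω(u)=1·0; sum ≡ 0  ⇒  +1.
(a,b)_∞: sgn(-39)=−, sgn(-390)=−, so -1.
(-39, -390 / ℚ) ramifies at {3, ∞}: a division algebra.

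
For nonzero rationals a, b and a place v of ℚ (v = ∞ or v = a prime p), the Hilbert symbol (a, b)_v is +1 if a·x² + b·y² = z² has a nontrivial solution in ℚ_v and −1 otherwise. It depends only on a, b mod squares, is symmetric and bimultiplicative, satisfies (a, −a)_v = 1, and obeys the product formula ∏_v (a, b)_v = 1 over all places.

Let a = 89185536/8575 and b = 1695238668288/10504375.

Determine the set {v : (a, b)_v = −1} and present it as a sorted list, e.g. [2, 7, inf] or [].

(a, b) ≡ (30107, 8211) mod (ℚ^×)²; places V = {2, 3, 5, 7, 11, 17, 23, ∞}.
(a,b)_2: α=8, β=14; u≡3, v≡3 (mod 8); ε(u)ε(v)=1·1, αω(v)=8·1, βω(u)=14·1; sum ≡ 1  ⇒  -1.
(a,b)_∞: sgn(30107)=+, sgn(8211)=+, so +1.
(a,b)_11: α=1, u≡1; β=2, v≡3 (mod 11); (1|11)=+1, (3|11)=+1; sign (−1)^0·+1^2·+1^1 = +1.
(a,b)_5: α=-2, u≡2; β=-4, v≡4 (mod 5); (2|5)=-1, (4|5)=+1; sign (−1)^0·-1^-4·+1^-2 = +1.
(a,b)_7: α=-3, u≡5; β=-5, v≡2 (mod 7); (5|7)=-1, (2|7)=+1; sign (−1)^1·-1^-5·+1^-3 = +1.
(a,b)_23: α=1, u≡19; β=1, v≡1 (mod 23); (19|23)=-1, (1|23)=+1; sign (−1)^1·-1^1·+1^1 = +1.
(a,b)_3: α=4, u≡2; β=7, v≡1 (mod 3); (2|3)=-1, (1|3)=+1; sign (−1)^0·-1^7·+1^4 = -1.
(a,b)_17: α=1, u≡6; β=1, v≡12 (mod 17); (6|17)=-1, (12|17)=-1; sign (−1)^0·-1^1·-1^1 = +1.
|Ram(30107, 8211)| = 2, even; anisotropic at {2, 3}.

[2, 3]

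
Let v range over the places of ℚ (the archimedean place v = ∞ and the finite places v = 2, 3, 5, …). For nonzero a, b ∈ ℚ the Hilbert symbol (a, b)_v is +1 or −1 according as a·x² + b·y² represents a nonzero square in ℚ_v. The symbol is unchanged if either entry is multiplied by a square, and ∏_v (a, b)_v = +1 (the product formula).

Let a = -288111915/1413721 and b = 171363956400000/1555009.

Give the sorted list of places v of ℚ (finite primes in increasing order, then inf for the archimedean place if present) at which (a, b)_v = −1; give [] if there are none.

Mod squares: a ≡ -1235, b ≡ 2990. Check v ∈ {∞, 2, 3, 5, 7, 13, 19, 23, 29, 41, 43}.
v=41: a=41^-2·(≡10), b=41^0·(≡19) mod 41; (10|41)=+1, (19|41)=-1; (−1)^{-2·0·20}·(+1)^0·(-1)^-2 = +1.
v=2: v_2(a)=0, v_2(b)=7; units ≡ 5, 7 (mod 8); ε·ε+αω+βω = 0·1+0·0+7·1 ≡ 1  ⇒  (a,b)_2 = -1.
v=43: a=43^0·(≡34), b=43^-2·(≡36) mod 43; (34|43)=-1, (36|43)=+1; (−1)^{0·-2·21}·(-1)^-2·(+1)^0 = +1.
v=29: a=29^-2·(≡18), b=29^-2·(≡10) mod 29; (18|29)=-1, (10|29)=-1; (−1)^{-2·-2·14}·(-1)^-2·(-1)^-2 = +1.
v=5: a=5^1·(≡2), b=5^5·(≡2) mod 5; (2|5)=-1, (2|5)=-1; (−1)^{1·5·2}·(-1)^5·(-1)^1 = +1.
v=3: a=3^2·(≡1), b=3^4·(≡2) mod 3; (1|3)=+1, (2|3)=-1; (−1)^{2·4·1}·(+1)^4·(-1)^2 = +1.
v=19: a=19^1·(≡11), b=19^2·(≡4) mod 19; (11|19)=+1, (4|19)=+1; (−1)^{1·2·9}·(+1)^2·(+1)^1 = +1.
v=23: a=23^2·(≡17), b=23^1·(≡11) mod 23; (17|23)=-1, (11|23)=-1; (−1)^{2·1·11}·(-1)^1·(-1)^2 = -1.
v=7: a=7^2·(≡4), b=7^2·(≡4) mod 7; (4|7)=+1, (4|7)=+1; (−1)^{2·2·3}·(+1)^2·(+1)^2 = +1.
v=∞: -1235 < 0 and 2990 > 0  ⇒  (a,b)_∞ = +1.
v=13: a=13^1·(≡1), b=13^1·(≡4) mod 13; (1|13)=+1, (4|13)=+1; (−1)^{1·1·6}·(+1)^1·(+1)^1 = +1.
(-1235, 2990 / ℚ) ramifies at {2, 23}: a division algebra.

[2, 23]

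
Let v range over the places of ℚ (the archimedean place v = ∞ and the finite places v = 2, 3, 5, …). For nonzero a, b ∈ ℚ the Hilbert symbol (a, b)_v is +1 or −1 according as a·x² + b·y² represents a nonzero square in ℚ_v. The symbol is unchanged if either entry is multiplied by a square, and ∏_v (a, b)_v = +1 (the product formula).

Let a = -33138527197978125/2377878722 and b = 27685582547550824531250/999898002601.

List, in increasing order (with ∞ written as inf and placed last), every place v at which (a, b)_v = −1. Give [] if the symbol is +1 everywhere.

[2, 3, 23, 37]

(a, b) ≡ (-25530, 8705730) mod (ℚ^×)²; places V = {2, 3, 5, 7, 11, 23, 29, 31, 37, 41, ∞}.
(a,b)_3: α=7, u≡1; β=7, v≡1 (mod 3); (1|3)=+1, (1|3)=+1; sign (−1)^1·+1^7·+1^7 = -1.
(a,b)_7: α=2, u≡5; β=4, v≡6 (mod 7); (5|7)=-1, (6|7)=-1; sign (−1)^0·-1^4·-1^2 = +1.
(a,b)_5: α=5, u≡1; β=7, v≡4 (mod 5); (1|5)=+1, (4|5)=+1; sign (−1)^0·+1^7·+1^5 = +1.
(a,b)_31: α=2, u≡20; β=3, v≡14 (mod 31); (20|31)=+1, (14|31)=+1; sign (−1)^0·+1^3·+1^2 = +1.
(a,b)_11: α=2, u≡5; β=3, v≡10 (mod 11); (5|11)=+1, (10|11)=-1; sign (−1)^0·+1^3·-1^2 = +1.
(a,b)_2: α=-1, β=1; u≡3, v≡1 (mod 8); ε(u)ε(v)=1·0, αω(v)=-1·0, βω(u)=1·1; sum ≡ 1  ⇒  -1.
(a,b)_∞: sgn(-25530)=−, sgn(8705730)=+, so +1.
(a,b)_41: α=-2, u≡22; β=-2, v≡1 (mod 41); (22|41)=-1, (1|41)=+1; sign (−1)^0·-1^-2·+1^-2 = +1.
(a,b)_29: α=-4, u≡26; β=-6, v≡21 (mod 29); (26|29)=-1, (21|29)=-1; sign (−1)^0·-1^-6·-1^-4 = +1.
(a,b)_37: α=1, u≡5; β=1, v≡27 (mod 37); (5|37)=-1, (27|37)=+1; sign (−1)^0·-1^1·+1^1 = -1.
(a,b)_23: α=1, u≡11; β=1, v≡14 (mod 23); (11|23)=-1, (14|23)=-1; sign (−1)^1·-1^1·-1^1 = -1.
|Ram(-25530, 8705730)| = 4, even; anisotropic at {2, 3, 23, 37}.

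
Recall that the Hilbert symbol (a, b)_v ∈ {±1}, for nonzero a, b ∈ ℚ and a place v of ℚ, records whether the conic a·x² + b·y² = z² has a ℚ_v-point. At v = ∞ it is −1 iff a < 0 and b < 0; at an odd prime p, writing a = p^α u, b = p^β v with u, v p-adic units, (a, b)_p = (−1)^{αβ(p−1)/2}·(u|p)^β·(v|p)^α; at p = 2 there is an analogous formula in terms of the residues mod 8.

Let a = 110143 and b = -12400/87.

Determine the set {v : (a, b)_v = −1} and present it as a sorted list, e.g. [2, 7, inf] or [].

[2, 17]

Mod squares: a ≡ 110143, b ≡ -2697. Check v ∈ {∞, 2, 3, 5, 11, 17, 19, 29, 31}.
v=2: v_2(a)=0, v_2(b)=4; units ≡ 7, 7 (mod 8); ε·ε+αω+βω = 1·1+0·0+4·0 ≡ 1  ⇒  (a,b)_2 = -1.
v=17: a=17^1·(≡2), b=17^0·(≡5) mod 17; (2|17)=+1, (5|17)=-1; (−1)^{1·0·8}·(+1)^0·(-1)^1 = -1.
v=3: a=3^0·(≡1), b=3^-1·(≡1) mod 3; (1|3)=+1, (1|3)=+1; (−1)^{0·-1·1}·(+1)^-1·(+1)^0 = +1.
v=5: a=5^0·(≡3), b=5^2·(≡2) mod 5; (3|5)=-1, (2|5)=-1; (−1)^{0·2·2}·(-1)^2·(-1)^0 = +1.
v=31: a=31^1·(≡19), b=31^1·(≡15) mod 31; (19|31)=+1, (15|31)=-1; (−1)^{1·1·15}·(+1)^1·(-1)^1 = +1.
v=11: a=11^1·(≡3), b=11^0·(≡3) mod 11; (3|11)=+1, (3|11)=+1; (−1)^{1·0·5}·(+1)^0·(+1)^1 = +1.
v=∞: 110143 > 0 and -2697 < 0  ⇒  (a,b)_∞ = +1.
v=29: a=29^0·(≡1), b=29^-1·(≡4) mod 29; (1|29)=+1, (4|29)=+1; (−1)^{0·-1·14}·(+1)^-1·(+1)^0 = +1.
v=19: a=19^1·(≡2), b=19^0·(≡11) mod 19; (2|19)=-1, (11|19)=+1; (−1)^{1·0·9}·(-1)^0·(+1)^1 = +1.
Ram(110143, -2697) = {2, 17}; no ℚ_2-point on the conic.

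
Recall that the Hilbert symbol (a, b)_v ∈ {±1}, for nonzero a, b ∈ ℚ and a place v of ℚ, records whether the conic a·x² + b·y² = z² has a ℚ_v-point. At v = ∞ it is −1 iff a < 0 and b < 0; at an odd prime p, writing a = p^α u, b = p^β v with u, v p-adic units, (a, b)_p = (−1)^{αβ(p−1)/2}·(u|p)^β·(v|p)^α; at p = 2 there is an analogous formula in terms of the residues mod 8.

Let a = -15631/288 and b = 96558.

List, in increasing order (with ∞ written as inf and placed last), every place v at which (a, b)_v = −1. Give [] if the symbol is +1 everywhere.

(a, b) ≡ (-638, 798) mod (ℚ^×)²; places V = {2, 3, 7, 11, 19, 29, ∞}.
(a,b)_∞: sgn(-638)=−, sgn(798)=+, so +1.
(a,b)_3: α=-2, u≡1; β=1, v≡2 (mod 3); (1|3)=+1, (2|3)=-1; sign (−1)^0·+1^1·-1^-2 = +1.
(a,b)_19: α=0, u≡2; β=1, v≡9 (mod 19); (2|19)=-1, (9|19)=+1; sign (−1)^0·-1^1·+1^0 = -1.
(a,b)_29: α=1, u≡23; β=0, v≡17 (mod 29); (23|29)=+1, (17|29)=-1; sign (−1)^0·+1^0·-1^1 = -1.
(a,b)_7: α=2, u≡3; β=1, v≡4 (mod 7); (3|7)=-1, (4|7)=+1; sign (−1)^0·-1^1·+1^2 = -1.
(a,b)_11: α=1, u≡10; β=2, v≡6 (mod 11); (10|11)=-1, (6|11)=-1; sign (−1)^0·-1^2·-1^1 = -1.
(a,b)_2: α=-5, β=1; u≡1, v≡7 (mod 8); ε(u)ε(v)=0·1, αω(v)=-5·0, βω(u)=1·0; sum ≡ 0  ⇒  +1.
Ram(-638, 798) = {7, 11, 19, 29}; no ℚ_7-point on the conic.

[7, 11, 19, 29]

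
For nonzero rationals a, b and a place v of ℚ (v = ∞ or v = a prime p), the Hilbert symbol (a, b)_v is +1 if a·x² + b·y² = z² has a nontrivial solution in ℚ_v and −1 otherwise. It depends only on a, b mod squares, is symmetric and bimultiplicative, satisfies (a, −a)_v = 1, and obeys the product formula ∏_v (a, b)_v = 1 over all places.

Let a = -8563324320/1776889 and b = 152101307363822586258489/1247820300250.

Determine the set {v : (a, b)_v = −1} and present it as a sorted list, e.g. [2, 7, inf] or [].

[5, 11, 19, 23]

(a, b) ≡ (-570, 336490) mod (ℚ^×)²; places V = {2, 3, 5, 7, 11, 13, 17, 19, 23, 31, 43, 47, 53, ∞}.
(a,b)_13: α=0, u≡6; β=2, v≡11 (mod 13); (6|13)=-1, (11|13)=-1; sign (−1)^0·-1^2·-1^0 = +1.
(a,b)_17: α=2, u≡8; β=2, v≡15 (mod 17); (8|17)=+1, (15|17)=+1; sign (−1)^0·+1^2·+1^2 = +1.
(a,b)_3: α=3, u≡2; β=8, v≡1 (mod 3); (2|3)=-1, (1|3)=+1; sign (−1)^0·-1^8·+1^3 = +1.
(a,b)_∞: sgn(-570)=−, sgn(336490)=+, so +1.
(a,b)_11: α=0, u≡8; β=1, v≡6 (mod 11); (8|11)=-1, (6|11)=-1; sign (−1)^0·-1^1·-1^0 = -1.
(a,b)_53: α=0, u≡29; β=-2, v≡1 (mod 53); (29|53)=+1, (1|53)=+1; sign (−1)^0·+1^-2·+1^0 = +1.
(a,b)_31: α=-2, u≡18; β=-2, v≡2 (mod 31); (18|31)=+1, (2|31)=+1; sign (−1)^0·+1^-2·+1^-2 = +1.
(a,b)_2: α=5, β=-1; u≡3, v≡5 (mod 8); ε(u)ε(v)=1·0, αω(v)=5·1, βω(u)=-1·1; sum ≡ 0  ⇒  +1.
(a,b)_7: α=0, u≡1; β=3, v≡1 (mod 7); (1|7)=+1, (1|7)=+1; sign (−1)^0·+1^3·+1^0 = +1.
(a,b)_47: α=0, u≡35; β=2, v≡14 (mod 47); (35|47)=-1, (14|47)=+1; sign (−1)^0·-1^2·+1^0 = +1.
(a,b)_23: α=0, u≡7; β=1, v≡4 (mod 23); (7|23)=-1, (4|23)=+1; sign (−1)^0·-1^1·+1^0 = -1.
(a,b)_19: α=3, u≡18; β=5, v≡3 (mod 19); (18|19)=-1, (3|19)=-1; sign (−1)^1·-1^5·-1^3 = -1.
(a,b)_43: α=-2, u≡8; β=-2, v≡35 (mod 43); (8|43)=-1, (35|43)=+1; sign (−1)^0·-1^-2·+1^-2 = +1.
(a,b)_5: α=1, u≡4; β=-3, v≡2 (mod 5); (4|5)=+1, (2|5)=-1; sign (−1)^0·+1^-3·-1^1 = -1.
(-570, 336490 / ℚ) ramifies at {5, 11, 19, 23}: a division algebra.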